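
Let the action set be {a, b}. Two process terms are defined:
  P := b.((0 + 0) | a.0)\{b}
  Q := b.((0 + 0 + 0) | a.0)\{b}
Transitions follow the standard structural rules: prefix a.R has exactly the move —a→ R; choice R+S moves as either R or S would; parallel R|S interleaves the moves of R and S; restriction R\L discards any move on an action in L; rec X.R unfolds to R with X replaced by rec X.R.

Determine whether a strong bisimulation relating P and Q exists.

YES

Reachable graph of P (3 states):
  s0 = b.((0 + 0) | a.0)\{b} → ··b··> s1
  s1 = ((0 + 0) | a.0)\{b} → ··a··> s2
  s2 = ((0 + 0) | 0)\{b} → stopped
Reachable graph of Q (3 states):
  t0 = b.((0 + 0 + 0) | a.0)\{b} → ··b··> t1
  t1 = ((0 + 0 + 0) | a.0)\{b} → ··a··> t2
  t2 = ((0 + 0 + 0) | 0)\{b} → stopped
Coarsest stable partition (strong bisimilarity classes):
  B0 = {s0, t0}
  B1 = {s1, t1}
  B2 = {s2, t2}
s0 ∈ B0, t0 ∈ B0 → same block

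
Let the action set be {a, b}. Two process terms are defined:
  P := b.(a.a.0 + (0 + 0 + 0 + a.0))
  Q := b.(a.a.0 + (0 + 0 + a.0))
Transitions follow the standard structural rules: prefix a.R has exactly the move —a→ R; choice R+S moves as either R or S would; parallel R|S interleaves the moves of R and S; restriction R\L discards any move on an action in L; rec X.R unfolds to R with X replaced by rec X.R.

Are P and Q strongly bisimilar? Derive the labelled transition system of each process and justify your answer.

Reachable graph of P (4 states):
  u0 = b.(a.a.0 + (0 + 0 + 0 + a.0)) :: --b--▸ u1
  u1 = a.a.0 + (0 + 0 + 0 + a.0) :: --a--▸ u2, --a--▸ u3
  u2 = 0 :: (no moves)
  u3 = a.0 :: --a--▸ u2
Reachable graph of Q (4 states):
  v0 = b.(a.a.0 + (0 + 0 + a.0)) :: --b--▸ v1
  v1 = a.a.0 + (0 + 0 + a.0) :: --a--▸ v2, --a--▸ v3
  v2 = 0 :: (no moves)
  v3 = a.0 :: --a--▸ v2
Partition-refinement fixed point:
  B0 = {u0, v0}
  B1 = {u1, v1}
  B2 = {u2, v2}
  B3 = {u3, v3}
u0 ∈ B0, v0 ∈ B0 → same block

P ~ Q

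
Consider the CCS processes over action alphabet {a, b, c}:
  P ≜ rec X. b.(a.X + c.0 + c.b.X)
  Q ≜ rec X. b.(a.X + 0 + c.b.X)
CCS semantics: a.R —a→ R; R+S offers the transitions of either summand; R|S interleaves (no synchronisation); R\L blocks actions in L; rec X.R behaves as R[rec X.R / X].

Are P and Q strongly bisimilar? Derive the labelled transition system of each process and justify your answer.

P's transition system — 4 states:
  u0 = rec X. b.(a.X + c.0 + c.b.X) :: =b=> u1
  u1 = a.(rec X. b.(a.X + c.0 + c.b.X)) + c.0 + c.b.(rec X. b.(a.X + c.0 + c.b.X)) :: =a=> u0, =c=> u2, =c=> u3
  u2 = 0 :: (no moves)
  u3 = b.(rec X. b.(a.X + c.0 + c.b.X)) :: =b=> u0
Q's transition system — 3 states:
  v0 = rec X. b.(a.X + 0 + c.b.X) :: =b=> v1
  v1 = a.(rec X. b.(a.X + 0 + c.b.X)) + 0 + c.b.(rec X. b.(a.X + 0 + c.b.X)) :: =a=> v0, =c=> v2
  v2 = b.(rec X. b.(a.X + 0 + c.b.X)) :: =b=> v0
Partition-refinement fixed point:
  B0 = {u0}
  B1 = {u1}
  B2 = {u3}
  B3 = {u2}
  B4 = {v0}
  B5 = {v1}
  B6 = {v2}
u0 ∈ B0, v0 ∈ B4 → different blocks

NO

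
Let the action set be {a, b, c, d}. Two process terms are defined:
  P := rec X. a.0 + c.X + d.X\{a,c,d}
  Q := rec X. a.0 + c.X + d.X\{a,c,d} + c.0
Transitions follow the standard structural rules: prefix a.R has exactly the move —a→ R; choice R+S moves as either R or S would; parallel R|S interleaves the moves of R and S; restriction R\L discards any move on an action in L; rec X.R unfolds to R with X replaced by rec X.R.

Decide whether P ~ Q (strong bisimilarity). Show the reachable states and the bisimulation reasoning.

LTS(P): 3 reachable states
  m0 = rec X. a.0 + c.X + d.X\{a,c,d} has moves --a--▸ m1, --c--▸ m0, --d--▸ m2
  m1 = 0 has moves deadlocked
  m2 = (rec X. a.0 + c.X + d.X\{a,c,d})\{a,c,d} has moves deadlocked
LTS(Q): 3 reachable states
  n0 = rec X. a.0 + c.X + d.X\{a,c,d} + c.0 has moves --a--▸ n1, --c--▸ n0, --c--▸ n1, --d--▸ n2
  n1 = 0 has moves deadlocked
  n2 = (rec X. a.0 + c.X + d.X\{a,c,d} + c.0)\{a,c,d} has moves deadlocked
Partition-refinement fixed point:
  B0 = {m0}
  B1 = {m1, m2, n1, n2}
  B2 = {n0}
m0 ∈ B0, n0 ∈ B2 → different blocks

NO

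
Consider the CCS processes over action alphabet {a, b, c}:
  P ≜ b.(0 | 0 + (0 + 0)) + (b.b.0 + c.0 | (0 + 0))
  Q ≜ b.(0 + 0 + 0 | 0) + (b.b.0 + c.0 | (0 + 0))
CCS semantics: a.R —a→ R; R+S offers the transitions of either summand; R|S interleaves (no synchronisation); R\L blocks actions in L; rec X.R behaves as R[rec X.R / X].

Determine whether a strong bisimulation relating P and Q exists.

bisimilar

Reachable graph of P (5 states):
  m0 = b.(0 | 0 + (0 + 0)) + (b.b.0 + c.0 | (0 + 0)) | ··b··> m1, ··b··> m2, ··c··> m3
  m1 = 0 | 0 + (0 + 0) | deadlocked
  m2 = b.0 | ··b··> m4
  m3 = 0 | (0 + 0) | deadlocked
  m4 = 0 | deadlocked
Reachable graph of Q (5 states):
  n0 = b.(0 + 0 + 0 | 0) + (b.b.0 + c.0 | (0 + 0)) | ··b··> n1, ··b··> n2, ··c··> n3
  n1 = 0 + 0 + 0 | 0 | deadlocked
  n2 = b.0 | ··b··> n4
  n3 = 0 | (0 + 0) | deadlocked
  n4 = 0 | deadlocked
Partition-refinement fixed point:
  B0 = {m0, n0}
  B1 = {m1, m3, m4, n1, n3, n4}
  B2 = {m2, n2}
m0 ∈ B0, n0 ∈ B0 → same block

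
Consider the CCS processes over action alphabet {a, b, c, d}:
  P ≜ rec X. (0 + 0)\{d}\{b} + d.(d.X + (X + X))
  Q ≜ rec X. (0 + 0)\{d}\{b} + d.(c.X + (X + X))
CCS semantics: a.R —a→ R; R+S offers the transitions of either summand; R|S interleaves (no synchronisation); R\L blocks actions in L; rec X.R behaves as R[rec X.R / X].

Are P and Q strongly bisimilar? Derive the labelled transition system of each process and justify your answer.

P ≁ Q

P's transition system — 2 states:
  m0 = rec X. (0 + 0)\{d}\{b} + d.(d.X + (X + X)) :: —d→ m1
  m1 = d.(rec X. (0 + 0)\{d}\{b} + d.(d.X + (X + X))) + ((rec X. (0 + 0)\{d}\{b} + d.(d.X + (X + X))) + (rec X. (0 + 0)\{d}\{b} + d.(d.X + (X + X)))) :: —d→ m0, —d→ m1
Q's transition system — 2 states:
  n0 = rec X. (0 + 0)\{d}\{b} + d.(c.X + (X + X)) :: —d→ n1
  n1 = c.(rec X. (0 + 0)\{d}\{b} + d.(c.X + (X + X))) + ((rec X. (0 + 0)\{d}\{b} + d.(c.X + (X + X))) + (rec X. (0 + 0)\{d}\{b} + d.(c.X + (X + X)))) :: —c→ n0, —d→ n1
Partition-refinement fixed point:
  B0 = {m0, m1}
  B1 = {n0}
  B2 = {n1}
m0 ∈ B0, n0 ∈ B1 → different blocks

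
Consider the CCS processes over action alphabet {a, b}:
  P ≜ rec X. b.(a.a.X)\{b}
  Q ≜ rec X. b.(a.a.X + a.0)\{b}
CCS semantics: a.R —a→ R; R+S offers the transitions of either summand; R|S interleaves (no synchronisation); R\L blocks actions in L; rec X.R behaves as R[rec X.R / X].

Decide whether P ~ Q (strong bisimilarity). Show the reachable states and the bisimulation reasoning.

P's transition system — 4 states:
  u0 = rec X. b.(a.a.X)\{b} | —b→ u1
  u1 = (a.a.(rec X. b.(a.a.X)\{b}))\{b} | —a→ u2
  u2 = (a.(rec X. b.(a.a.X)\{b}))\{b} | —a→ u3
  u3 = (rec X. b.(a.a.X)\{b})\{b} | (no moves)
Q's transition system — 5 states:
  v0 = rec X. b.(a.a.X + a.0)\{b} | —b→ v1
  v1 = (a.a.(rec X. b.(a.a.X + a.0)\{b}) + a.0)\{b} | —a→ v2, —a→ v3
  v2 = (a.(rec X. b.(a.a.X + a.0)\{b}))\{b} | —a→ v4
  v3 = 0\{b} | (no moves)
  v4 = (rec X. b.(a.a.X + a.0)\{b})\{b} | (no moves)
Coarsest stable partition (strong bisimilarity classes):
  B0 = {u0}
  B1 = {u1}
  B2 = {u2, v2}
  B3 = {u3, v3, v4}
  B4 = {v0}
  B5 = {v1}
u0 ∈ B0, v0 ∈ B4 → different blocks

NO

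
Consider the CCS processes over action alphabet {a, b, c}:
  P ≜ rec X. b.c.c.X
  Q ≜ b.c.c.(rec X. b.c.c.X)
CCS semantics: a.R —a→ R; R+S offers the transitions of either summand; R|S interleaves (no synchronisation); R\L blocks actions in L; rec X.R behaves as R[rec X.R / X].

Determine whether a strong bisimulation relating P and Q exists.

LTS(P): 3 reachable states
  m0 = rec X. b.c.c.X ⊢ -b-> m1
  m1 = c.c.(rec X. b.c.c.X) ⊢ -c-> m2
  m2 = c.(rec X. b.c.c.X) ⊢ -c-> m0
LTS(Q): 4 reachable states
  n0 = b.c.c.(rec X. b.c.c.X) ⊢ -b-> n1
  n1 = c.c.(rec X. b.c.c.X) ⊢ -c-> n2
  n2 = c.(rec X. b.c.c.X) ⊢ -c-> n3
  n3 = rec X. b.c.c.X ⊢ -b-> n1
Coarsest stable partition (strong bisimilarity classes):
  B0 = {m0, n0, n3}
  B1 = {m1, n1}
  B2 = {m2, n2}
m0 ∈ B0, n0 ∈ B0 → same block

bisimilar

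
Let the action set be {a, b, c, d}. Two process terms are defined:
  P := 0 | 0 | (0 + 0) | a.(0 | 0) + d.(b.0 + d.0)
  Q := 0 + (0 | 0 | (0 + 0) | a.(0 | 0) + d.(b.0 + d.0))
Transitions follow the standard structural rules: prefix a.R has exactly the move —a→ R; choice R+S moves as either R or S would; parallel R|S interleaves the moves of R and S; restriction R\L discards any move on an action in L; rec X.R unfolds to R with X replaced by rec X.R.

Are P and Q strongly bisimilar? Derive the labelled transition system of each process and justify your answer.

P's transition system — 4 states:
  p0 = 0 | 0 | (0 + 0) | a.(0 | 0) + d.(b.0 + d.0) has moves =a=> p1, =d=> p2
  p1 = 0 | 0 | (0 + 0) | (0 | 0) has moves ∅
  p2 = b.0 + d.0 has moves =b=> p3, =d=> p3
  p3 = 0 has moves ∅
Q's transition system — 4 states:
  q0 = 0 + (0 | 0 | (0 + 0) | a.(0 | 0) + d.(b.0 + d.0)) has moves =a=> q1, =d=> q2
  q1 = 0 | 0 | (0 + 0) | (0 | 0) has moves ∅
  q2 = b.0 + d.0 has moves =b=> q3, =d=> q3
  q3 = 0 has moves ∅
Coarsest stable partition (strong bisimilarity classes):
  B0 = {p0, q0}
  B1 = {p2, q2}
  B2 = {p1, p3, q1, q3}
p0 ∈ B0, q0 ∈ B0 → same block

YES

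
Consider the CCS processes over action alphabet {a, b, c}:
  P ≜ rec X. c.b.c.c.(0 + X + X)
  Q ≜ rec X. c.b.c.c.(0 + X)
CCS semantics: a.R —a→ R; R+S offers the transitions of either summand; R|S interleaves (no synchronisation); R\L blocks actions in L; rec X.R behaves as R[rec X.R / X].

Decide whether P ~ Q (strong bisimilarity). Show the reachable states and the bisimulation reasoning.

Reachable graph of P (5 states):
  m0 = rec X. c.b.c.c.(0 + X + X) | -c-> m1
  m1 = b.c.c.(0 + (rec X. c.b.c.c.(0 + X + X)) + (rec X. c.b.c.c.(0 + X + X))) | -b-> m2
  m2 = c.c.(0 + (rec X. c.b.c.c.(0 + X + X)) + (rec X. c.b.c.c.(0 + X + X))) | -c-> m3
  m3 = c.(0 + (rec X. c.b.c.c.(0 + X + X)) + (rec X. c.b.c.c.(0 + X + X))) | -c-> m4
  m4 = 0 + (rec X. c.b.c.c.(0 + X + X)) + (rec X. c.b.c.c.(0 + X + X)) | -c-> m1
Reachable graph of Q (5 states):
  n0 = rec X. c.b.c.c.(0 + X) | -c-> n1
  n1 = b.c.c.(0 + (rec X. c.b.c.c.(0 + X))) | -b-> n2
  n2 = c.c.(0 + (rec X. c.b.c.c.(0 + X))) | -c-> n3
  n3 = c.(0 + (rec X. c.b.c.c.(0 + X))) | -c-> n4
  n4 = 0 + (rec X. c.b.c.c.(0 + X)) | -c-> n1
Coarsest stable partition (strong bisimilarity classes):
  B0 = {m0, m4, n0, n4}
  B1 = {m1, n1}
  B2 = {m2, n2}
  B3 = {m3, n3}
m0 ∈ B0, n0 ∈ B0 → same block

bisimilar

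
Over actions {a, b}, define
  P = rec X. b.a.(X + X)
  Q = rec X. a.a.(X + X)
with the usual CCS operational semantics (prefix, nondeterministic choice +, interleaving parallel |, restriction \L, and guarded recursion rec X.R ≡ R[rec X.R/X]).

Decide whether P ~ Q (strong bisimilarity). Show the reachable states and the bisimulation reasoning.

NO

P's transition system — 3 states:
  u0 = rec X. b.a.(X + X) | --b--▸ u1
  u1 = a.((rec X. b.a.(X + X)) + (rec X. b.a.(X + X))) | --a--▸ u2
  u2 = (rec X. b.a.(X + X)) + (rec X. b.a.(X + X)) | --b--▸ u1
Q's transition system — 3 states:
  v0 = rec X. a.a.(X + X) | --a--▸ v1
  v1 = a.((rec X. a.a.(X + X)) + (rec X. a.a.(X + X))) | --a--▸ v2
  v2 = (rec X. a.a.(X + X)) + (rec X. a.a.(X + X)) | --a--▸ v1
Partition-refinement fixed point:
  B0 = {u0, u2}
  B1 = {u1}
  B2 = {v0, v1, v2}
u0 ∈ B0, v0 ∈ B2 → different blocks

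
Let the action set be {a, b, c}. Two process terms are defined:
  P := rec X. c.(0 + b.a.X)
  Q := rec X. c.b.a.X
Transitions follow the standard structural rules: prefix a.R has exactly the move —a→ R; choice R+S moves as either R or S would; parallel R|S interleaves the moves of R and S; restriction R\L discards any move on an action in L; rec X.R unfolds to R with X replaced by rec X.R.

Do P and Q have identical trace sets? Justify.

Reachable graph of P (3 states):
  u0 = rec X. c.(0 + b.a.X) has moves ··c··> u1
  u1 = 0 + b.a.(rec X. c.(0 + b.a.X)) has moves ··b··> u2
  u2 = a.(rec X. c.(0 + b.a.X)) has moves ··a··> u0
Reachable graph of Q (3 states):
  v0 = rec X. c.b.a.X has moves ··c··> v1
  v1 = b.a.(rec X. c.b.a.X) has moves ··b··> v2
  v2 = a.(rec X. c.b.a.X) has moves ··a··> v0
Partition-refinement fixed point:
  B0 = {u0, v0}
  B1 = {u1, v1}
  B2 = {u2, v2}
u0 ∈ B0, v0 ∈ B0 → same block
Bisimilar ⇒ trace-equivalent.

YES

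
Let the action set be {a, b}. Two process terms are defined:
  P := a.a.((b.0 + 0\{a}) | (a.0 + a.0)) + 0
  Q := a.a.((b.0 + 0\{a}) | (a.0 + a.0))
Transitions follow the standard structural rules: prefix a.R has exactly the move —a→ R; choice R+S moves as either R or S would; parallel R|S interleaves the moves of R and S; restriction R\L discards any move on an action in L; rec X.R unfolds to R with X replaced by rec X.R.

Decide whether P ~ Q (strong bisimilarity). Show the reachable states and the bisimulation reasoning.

bisimilar

LTS(P): 6 reachable states
  m0 = a.a.((b.0 + 0\{a}) | (a.0 + a.0)) + 0 ⊢ --a--▸ m1
  m1 = a.((b.0 + 0\{a}) | (a.0 + a.0)) ⊢ --a--▸ m2
  m2 = (b.0 + 0\{a}) | (a.0 + a.0) ⊢ --a--▸ m3, --b--▸ m4
  m3 = (b.0 + 0\{a}) | 0 ⊢ --b--▸ m5
  m4 = 0 | (a.0 + a.0) ⊢ --a--▸ m5
  m5 = 0 | 0 ⊢ stopped
LTS(Q): 6 reachable states
  n0 = a.a.((b.0 + 0\{a}) | (a.0 + a.0)) ⊢ --a--▸ n1
  n1 = a.((b.0 + 0\{a}) | (a.0 + a.0)) ⊢ --a--▸ n2
  n2 = (b.0 + 0\{a}) | (a.0 + a.0) ⊢ --a--▸ n3, --b--▸ n4
  n3 = (b.0 + 0\{a}) | 0 ⊢ --b--▸ n5
  n4 = 0 | (a.0 + a.0) ⊢ --a--▸ n5
  n5 = 0 | 0 ⊢ stopped
Coarsest stable partition (strong bisimilarity classes):
  B0 = {m0, n0}
  B1 = {m1, n1}
  B2 = {m2, n2}
  B3 = {m4, n4}
  B4 = {m5, n5}
  B5 = {m3, n3}
m0 ∈ B0, n0 ∈ B0 → same block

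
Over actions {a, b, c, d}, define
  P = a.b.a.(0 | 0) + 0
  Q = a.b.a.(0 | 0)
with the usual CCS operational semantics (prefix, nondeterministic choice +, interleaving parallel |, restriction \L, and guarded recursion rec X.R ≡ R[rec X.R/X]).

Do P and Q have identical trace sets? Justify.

YES

P's transition system — 4 states:
  m0 = a.b.a.(0 | 0) + 0 has moves —a→ m1
  m1 = b.a.(0 | 0) has moves —b→ m2
  m2 = a.(0 | 0) has moves —a→ m3
  m3 = 0 | 0 has moves deadlocked
Q's transition system — 4 states:
  n0 = a.b.a.(0 | 0) has moves —a→ n1
  n1 = b.a.(0 | 0) has moves —b→ n2
  n2 = a.(0 | 0) has moves —a→ n3
  n3 = 0 | 0 has moves deadlocked
Coarsest stable partition (strong bisimilarity classes):
  B0 = {m0, n0}
  B1 = {m1, n1}
  B2 = {m2, n2}
  B3 = {m3, n3}
m0 ∈ B0, n0 ∈ B0 → same block
Bisimilar ⇒ trace-equivalent.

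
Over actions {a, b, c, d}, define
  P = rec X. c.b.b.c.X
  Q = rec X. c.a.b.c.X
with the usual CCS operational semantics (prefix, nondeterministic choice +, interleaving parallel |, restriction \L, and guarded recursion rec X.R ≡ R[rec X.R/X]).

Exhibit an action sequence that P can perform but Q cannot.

P's transition system — 4 states:
  m0 = rec X. c.b.b.c.X has moves ··c··> m1
  m1 = b.b.c.(rec X. c.b.b.c.X) has moves ··b··> m2
  m2 = b.c.(rec X. c.b.b.c.X) has moves ··b··> m3
  m3 = c.(rec X. c.b.b.c.X) has moves ··c··> m0
Q's transition system — 4 states:
  n0 = rec X. c.a.b.c.X has moves ··c··> n1
  n1 = a.b.c.(rec X. c.a.b.c.X) has moves ··a··> n2
  n2 = b.c.(rec X. c.a.b.c.X) has moves ··b··> n3
  n3 = c.(rec X. c.a.b.c.X) has moves ··c··> n0
Run σ = ⟨cb⟩ on P: start {m0}
  [1] c ⇒ {m1}
  [2] b ⇒ {m2}
  P completes σ.
Run σ = ⟨cb⟩ on Q: start {n0}
  [1] c ⇒ {n1}
  [2] b ⇒ no successor for Q

cb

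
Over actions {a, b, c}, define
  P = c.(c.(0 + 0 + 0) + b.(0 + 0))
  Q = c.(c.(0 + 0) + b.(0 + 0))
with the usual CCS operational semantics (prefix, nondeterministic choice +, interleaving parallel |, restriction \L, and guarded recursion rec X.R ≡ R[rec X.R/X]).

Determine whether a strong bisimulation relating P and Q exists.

P's transition system — 4 states:
  p0 = c.(c.(0 + 0 + 0) + b.(0 + 0)) ⊢ --c--▸ p1
  p1 = c.(0 + 0 + 0) + b.(0 + 0) ⊢ --b--▸ p2, --c--▸ p3
  p2 = 0 + 0 ⊢ (no moves)
  p3 = 0 + 0 + 0 ⊢ (no moves)
Q's transition system — 3 states:
  q0 = c.(c.(0 + 0) + b.(0 + 0)) ⊢ --c--▸ q1
  q1 = c.(0 + 0) + b.(0 + 0) ⊢ --b--▸ q2, --c--▸ q2
  q2 = 0 + 0 ⊢ (no moves)
Bisimilarity quotient blocks:
  B0 = {p0, q0}
  B1 = {p1, q1}
  B2 = {p2, p3, q2}
p0 ∈ B0, q0 ∈ B0 → same block

P ~ Q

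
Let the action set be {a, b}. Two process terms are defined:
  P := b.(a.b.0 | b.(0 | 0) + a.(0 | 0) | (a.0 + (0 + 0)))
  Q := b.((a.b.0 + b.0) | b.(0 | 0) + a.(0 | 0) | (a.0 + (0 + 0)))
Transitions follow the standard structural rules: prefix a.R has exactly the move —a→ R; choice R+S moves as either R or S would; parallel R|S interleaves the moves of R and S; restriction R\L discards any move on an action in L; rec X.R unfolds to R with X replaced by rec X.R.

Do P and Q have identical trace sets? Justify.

NO — witness ⟨bbb⟩

LTS(P): 10 reachable states
  p0 = b.(a.b.0 | b.(0 | 0) + a.(0 | 0) | (a.0 + (0 + 0))) → =b=> p1
  p1 = a.b.0 | b.(0 | 0) + a.(0 | 0) | (a.0 + (0 + 0)) → =a=> p2, =a=> p3, =a=> p4, =b=> p5
  p2 = 0 | 0 | (a.0 + (0 + 0)) → =a=> p6
  p3 = a.(0 | 0) | 0 → =a=> p6
  p4 = b.0 | b.(0 | 0) → =b=> p7, =b=> p8
  p5 = a.b.0 | (0 | 0) → =a=> p8
  p6 = 0 | 0 | 0 → deadlocked
  p7 = 0 | b.(0 | 0) → =b=> p9
  p8 = b.0 | (0 | 0) → =b=> p9
  p9 = 0 | (0 | 0) → deadlocked
LTS(Q): 10 reachable states
  q0 = b.((a.b.0 + b.0) | b.(0 | 0) + a.(0 | 0) | (a.0 + (0 + 0))) → =b=> q1
  q1 = (a.b.0 + b.0) | b.(0 | 0) + a.(0 | 0) | (a.0 + (0 + 0)) → =a=> q2, =a=> q3, =a=> q4, =b=> q5, =b=> q6
  q2 = 0 | 0 | (a.0 + (0 + 0)) → =a=> q7
  q3 = a.(0 | 0) | 0 → =a=> q7
  q4 = b.0 | b.(0 | 0) → =b=> q6, =b=> q8
  q5 = (a.b.0 + b.0) | (0 | 0) → =a=> q8, =b=> q9
  q6 = 0 | b.(0 | 0) → =b=> q9
  q7 = 0 | 0 | 0 → deadlocked
  q8 = b.0 | (0 | 0) → =b=> q9
  q9 = 0 | (0 | 0) → deadlocked
Executing bbb from Q (initial set {q0}):
  [1] b ⇒ {q1}
  [2] b ⇒ {q5, q6}
  [3] b ⇒ {q9}
  Q completes σ.
Executing bbb from P (initial set {p0}):
  [1] b ⇒ {p1}
  [2] b ⇒ {p5}
  [3] b ⇒ no successor for P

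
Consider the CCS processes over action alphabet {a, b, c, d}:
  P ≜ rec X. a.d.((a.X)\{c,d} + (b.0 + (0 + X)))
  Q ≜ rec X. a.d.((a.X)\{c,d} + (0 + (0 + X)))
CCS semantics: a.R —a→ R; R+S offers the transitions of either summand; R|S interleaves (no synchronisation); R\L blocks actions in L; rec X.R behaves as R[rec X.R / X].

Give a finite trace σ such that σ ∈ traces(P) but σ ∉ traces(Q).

Reachable graph of P (6 states):
  m0 = rec X. a.d.((a.X)\{c,d} + (b.0 + (0 + X))) | =a=> m1
  m1 = d.((a.(rec X. a.d.((a.X)\{c,d} + (b.0 + (0 + X)))))\{c,d} + (b.0 + (0 + (rec X. a.d.((a.X)\{c,d} + (b.0 + (0 + X))))))) | =d=> m2
  m2 = (a.(rec X. a.d.((a.X)\{c,d} + (b.0 + (0 + X)))))\{c,d} + (b.0 + (0 + (rec X. a.d.((a.X)\{c,d} + (b.0 + (0 + X)))))) | =a=> m1, =a=> m3, =b=> m4
  m3 = (rec X. a.d.((a.X)\{c,d} + (b.0 + (0 + X))))\{c,d} | =a=> m5
  m4 = 0 | ∅
  m5 = (d.((a.(rec X. a.d.((a.X)\{c,d} + (b.0 + (0 + X)))))\{c,d} + (b.0 + (0 + (rec X. a.d.((a.X)\{c,d} + (b.0 + (0 + X))))))))\{c,d} | ∅
Reachable graph of Q (5 states):
  n0 = rec X. a.d.((a.X)\{c,d} + (0 + (0 + X))) | =a=> n1
  n1 = d.((a.(rec X. a.d.((a.X)\{c,d} + (0 + (0 + X)))))\{c,d} + (0 + (0 + (rec X. a.d.((a.X)\{c,d} + (0 + (0 + X))))))) | =d=> n2
  n2 = (a.(rec X. a.d.((a.X)\{c,d} + (0 + (0 + X)))))\{c,d} + (0 + (0 + (rec X. a.d.((a.X)\{c,d} + (0 + (0 + X)))))) | =a=> n1, =a=> n3
  n3 = (rec X. a.d.((a.X)\{c,d} + (0 + (0 + X))))\{c,d} | =a=> n4
  n4 = (d.((a.(rec X. a.d.((a.X)\{c,d} + (0 + (0 + X)))))\{c,d} + (0 + (0 + (rec X. a.d.((a.X)\{c,d} + (0 + (0 + X))))))))\{c,d} | ∅
Executing adb from P (initial set {m0}):
  step 1 (a): {m1}
  step 2 (d): {m2}
  step 3 (b): {m4}
  — P admits the full trace.
Executing adb from Q (initial set {n0}):
  step 1 (a): {n1}
  step 2 (d): {n2}
  step 3 (b): ∅  — Q cannot continue

adb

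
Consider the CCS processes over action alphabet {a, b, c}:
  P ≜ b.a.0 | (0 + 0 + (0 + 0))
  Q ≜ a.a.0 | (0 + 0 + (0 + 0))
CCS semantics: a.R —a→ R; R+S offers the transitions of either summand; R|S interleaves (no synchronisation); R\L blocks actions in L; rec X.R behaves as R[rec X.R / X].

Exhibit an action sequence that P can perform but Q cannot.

b

LTS(P): 3 reachable states
  p0 = b.a.0 | (0 + 0 + (0 + 0)) has moves =b=> p1
  p1 = a.0 | (0 + 0 + (0 + 0)) has moves =a=> p2
  p2 = 0 | (0 + 0 + (0 + 0)) has moves (no moves)
LTS(Q): 3 reachable states
  q0 = a.a.0 | (0 + 0 + (0 + 0)) has moves =a=> q1
  q1 = a.0 | (0 + 0 + (0 + 0)) has moves =a=> q2
  q2 = 0 | (0 + 0 + (0 + 0)) has moves (no moves)
Trace ⟨b⟩ through P, begin at {p0}:
  [1] b ⇒ {p1}
  P completes σ.
Trace ⟨b⟩ through Q, begin at {q0}:
  [1] b ⇒ no successor for Q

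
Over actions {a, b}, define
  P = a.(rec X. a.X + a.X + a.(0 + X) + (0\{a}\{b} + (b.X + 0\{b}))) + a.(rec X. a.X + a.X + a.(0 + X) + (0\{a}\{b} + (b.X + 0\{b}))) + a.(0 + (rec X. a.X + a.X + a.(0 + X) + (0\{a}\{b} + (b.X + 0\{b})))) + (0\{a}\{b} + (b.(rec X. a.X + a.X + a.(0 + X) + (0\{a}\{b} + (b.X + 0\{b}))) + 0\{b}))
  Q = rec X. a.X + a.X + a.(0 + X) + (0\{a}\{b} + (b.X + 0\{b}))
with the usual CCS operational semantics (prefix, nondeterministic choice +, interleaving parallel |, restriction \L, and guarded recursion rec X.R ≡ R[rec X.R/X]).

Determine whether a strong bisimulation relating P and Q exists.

YES

Reachable graph of P (3 states):
  s0 = a.(rec X. a.X + a.X + a.(0 + X) + (0\{a}\{b} + (b.X + 0\{b}))) + a.(rec X. a.X + a.X + a.(0 + X) + (0\{a}\{b} + (b.X + 0\{b}))) + a.(0 + (rec X. a.X + a.X + a.(0 + X) + (0\{a}\{b} + (b.X + 0\{b})))) + (0\{a}\{b} + (b.(rec X. a.X + a.X + a.(0 + X) + (0\{a}\{b} + (b.X + 0\{b}))) + 0\{b})) | ··a··> s1, ··a··> s2, ··b··> s2
  s1 = 0 + (rec X. a.X + a.X + a.(0 + X) + (0\{a}\{b} + (b.X + 0\{b}))) | ··a··> s1, ··a··> s2, ··b··> s2
  s2 = rec X. a.X + a.X + a.(0 + X) + (0\{a}\{b} + (b.X + 0\{b})) | ··a··> s1, ··a··> s2, ··b··> s2
Reachable graph of Q (2 states):
  t0 = rec X. a.X + a.X + a.(0 + X) + (0\{a}\{b} + (b.X + 0\{b})) | ··a··> t0, ··a··> t1, ··b··> t0
  t1 = 0 + (rec X. a.X + a.X + a.(0 + X) + (0\{a}\{b} + (b.X + 0\{b}))) | ··a··> t0, ··a··> t1, ··b··> t0
Coarsest stable partition (strong bisimilarity classes):
  B0 = {s0, s1, s2, t0, t1}
s0 ∈ B0, t0 ∈ B0 → same block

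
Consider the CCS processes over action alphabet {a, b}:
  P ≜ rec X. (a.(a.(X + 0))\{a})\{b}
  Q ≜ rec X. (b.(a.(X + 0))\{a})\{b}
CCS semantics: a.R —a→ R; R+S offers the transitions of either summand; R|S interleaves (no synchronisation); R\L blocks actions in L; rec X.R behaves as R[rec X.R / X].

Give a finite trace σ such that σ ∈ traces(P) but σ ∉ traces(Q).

Reachable graph of P (2 states):
  s0 = rec X. (a.(a.(X + 0))\{a})\{b} → =a=> s1
  s1 = (a.((rec X. (a.(a.(X + 0))\{a})\{b}) + 0))\{a}\{b} → stopped
Reachable graph of Q (1 states):
  t0 = rec X. (b.(a.(X + 0))\{a})\{b} → stopped
Trace ⟨a⟩ through P, begin at {s0}:
  after a @ step 1: {s1}
  P completes σ.
Trace ⟨a⟩ through Q, begin at {t0}:
  after a @ step 1: ∅  — Q cannot continue

a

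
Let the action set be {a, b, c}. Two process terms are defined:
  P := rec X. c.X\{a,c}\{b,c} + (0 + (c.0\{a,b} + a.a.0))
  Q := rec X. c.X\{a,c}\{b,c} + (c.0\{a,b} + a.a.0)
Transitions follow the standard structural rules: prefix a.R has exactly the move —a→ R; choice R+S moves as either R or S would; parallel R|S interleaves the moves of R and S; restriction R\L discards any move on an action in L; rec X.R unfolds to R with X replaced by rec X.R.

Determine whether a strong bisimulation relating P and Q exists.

bisimilar

P's transition system — 5 states:
  m0 = rec X. c.X\{a,c}\{b,c} + (0 + (c.0\{a,b} + a.a.0)) → -a-> m1, -c-> m2, -c-> m3
  m1 = a.0 → -a-> m4
  m2 = (rec X. c.X\{a,c}\{b,c} + (0 + (c.0\{a,b} + a.a.0)))\{a,c}\{b,c} → stopped
  m3 = 0\{a,b} → stopped
  m4 = 0 → stopped
Q's transition system — 5 states:
  n0 = rec X. c.X\{a,c}\{b,c} + (c.0\{a,b} + a.a.0) → -a-> n1, -c-> n2, -c-> n3
  n1 = a.0 → -a-> n4
  n2 = (rec X. c.X\{a,c}\{b,c} + (c.0\{a,b} + a.a.0))\{a,c}\{b,c} → stopped
  n3 = 0\{a,b} → stopped
  n4 = 0 → stopped
Partition-refinement fixed point:
  B0 = {m0, n0}
  B1 = {m2, m3, m4, n2, n3, n4}
  B2 = {m1, n1}
m0 ∈ B0, n0 ∈ B0 → same block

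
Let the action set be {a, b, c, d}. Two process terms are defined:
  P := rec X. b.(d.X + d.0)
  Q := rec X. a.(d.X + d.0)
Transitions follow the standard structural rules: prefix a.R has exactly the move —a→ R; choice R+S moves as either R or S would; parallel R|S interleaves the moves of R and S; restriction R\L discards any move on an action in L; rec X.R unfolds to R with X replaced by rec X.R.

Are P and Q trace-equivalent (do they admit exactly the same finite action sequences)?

NO — witness ⟨b⟩

LTS(P): 3 reachable states
  s0 = rec X. b.(d.X + d.0) :: ··b··> s1
  s1 = d.(rec X. b.(d.X + d.0)) + d.0 :: ··d··> s0, ··d··> s2
  s2 = 0 :: ∅
LTS(Q): 3 reachable states
  t0 = rec X. a.(d.X + d.0) :: ··a··> t1
  t1 = d.(rec X. a.(d.X + d.0)) + d.0 :: ··d··> t0, ··d··> t2
  t2 = 0 :: ∅
Trace ⟨b⟩ through P, begin at {s0}:
  step 1 (b): {s1}
  ✓ P
Trace ⟨b⟩ through Q, begin at {t0}:
  step 1 (b): no successor for Q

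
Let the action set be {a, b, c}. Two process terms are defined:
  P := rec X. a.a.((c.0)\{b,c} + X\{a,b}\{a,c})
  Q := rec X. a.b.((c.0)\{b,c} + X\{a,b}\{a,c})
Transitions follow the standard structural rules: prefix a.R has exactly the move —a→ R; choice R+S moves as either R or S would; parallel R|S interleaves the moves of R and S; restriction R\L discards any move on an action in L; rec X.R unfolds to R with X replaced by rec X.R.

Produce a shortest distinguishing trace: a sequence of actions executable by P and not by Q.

P's transition system — 3 states:
  u0 = rec X. a.a.((c.0)\{b,c} + X\{a,b}\{a,c}) | --a--▸ u1
  u1 = a.((c.0)\{b,c} + (rec X. a.a.((c.0)\{b,c} + X\{a,b}\{a,c}))\{a,b}\{a,c}) | --a--▸ u2
  u2 = (c.0)\{b,c} + (rec X. a.a.((c.0)\{b,c} + X\{a,b}\{a,c}))\{a,b}\{a,c} | stopped
Q's transition system — 3 states:
  v0 = rec X. a.b.((c.0)\{b,c} + X\{a,b}\{a,c}) | --a--▸ v1
  v1 = b.((c.0)\{b,c} + (rec X. a.b.((c.0)\{b,c} + X\{a,b}\{a,c}))\{a,b}\{a,c}) | --b--▸ v2
  v2 = (c.0)\{b,c} + (rec X. a.b.((c.0)\{b,c} + X\{a,b}\{a,c}))\{a,b}\{a,c} | stopped
Trace ⟨aa⟩ through P, begin at {u0}:
  after a @ step 1: {u1}
  after a @ step 2: {u2}
  — P admits the full trace.
Trace ⟨aa⟩ through Q, begin at {v0}:
  after a @ step 1: {v1}
  after a @ step 2: ∅ (Q stuck)

aa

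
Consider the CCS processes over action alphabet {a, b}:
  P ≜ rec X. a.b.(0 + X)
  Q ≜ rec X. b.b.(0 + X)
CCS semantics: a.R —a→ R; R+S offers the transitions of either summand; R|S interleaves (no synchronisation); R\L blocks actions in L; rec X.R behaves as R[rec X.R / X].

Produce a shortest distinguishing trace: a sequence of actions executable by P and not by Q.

P's transition system — 3 states:
  u0 = rec X. a.b.(0 + X) → —a→ u1
  u1 = b.(0 + (rec X. a.b.(0 + X))) → —b→ u2
  u2 = 0 + (rec X. a.b.(0 + X)) → —a→ u1
Q's transition system — 3 states:
  v0 = rec X. b.b.(0 + X) → —b→ v1
  v1 = b.(0 + (rec X. b.b.(0 + X))) → —b→ v2
  v2 = 0 + (rec X. b.b.(0 + X)) → —b→ v1
Trace ⟨a⟩ through P, begin at {u0}:
  after a @ step 1: {u1}
  — P admits the full trace.
Trace ⟨a⟩ through Q, begin at {v0}:
  after a @ step 1: no successor for Q

a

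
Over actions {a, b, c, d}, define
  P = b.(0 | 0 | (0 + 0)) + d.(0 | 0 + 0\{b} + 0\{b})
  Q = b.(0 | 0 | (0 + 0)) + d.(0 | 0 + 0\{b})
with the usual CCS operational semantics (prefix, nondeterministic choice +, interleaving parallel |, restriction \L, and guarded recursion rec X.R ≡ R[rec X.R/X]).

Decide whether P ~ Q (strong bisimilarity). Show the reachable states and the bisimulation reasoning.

Reachable graph of P (3 states):
  m0 = b.(0 | 0 | (0 + 0)) + d.(0 | 0 + 0\{b} + 0\{b}) :: =b=> m1, =d=> m2
  m1 = 0 | 0 | (0 + 0) :: deadlocked
  m2 = 0 | 0 + 0\{b} + 0\{b} :: deadlocked
Reachable graph of Q (3 states):
  n0 = b.(0 | 0 | (0 + 0)) + d.(0 | 0 + 0\{b}) :: =b=> n1, =d=> n2
  n1 = 0 | 0 | (0 + 0) :: deadlocked
  n2 = 0 | 0 + 0\{b} :: deadlocked
Partition-refinement fixed point:
  B0 = {m0, n0}
  B1 = {m1, m2, n1, n2}
m0 ∈ B0, n0 ∈ B0 → same block

YES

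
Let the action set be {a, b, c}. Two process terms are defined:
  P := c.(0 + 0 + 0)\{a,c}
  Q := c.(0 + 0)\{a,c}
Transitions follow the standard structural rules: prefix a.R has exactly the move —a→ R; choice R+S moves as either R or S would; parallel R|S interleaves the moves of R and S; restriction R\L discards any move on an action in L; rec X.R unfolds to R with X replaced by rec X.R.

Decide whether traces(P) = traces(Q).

traces(P) = traces(Q)

Reachable graph of P (2 states):
  u0 = c.(0 + 0 + 0)\{a,c} :: =c=> u1
  u1 = (0 + 0 + 0)\{a,c} :: ∅
Reachable graph of Q (2 states):
  v0 = c.(0 + 0)\{a,c} :: =c=> v1
  v1 = (0 + 0)\{a,c} :: ∅
Bisimilarity quotient blocks:
  B0 = {u0, v0}
  B1 = {u1, v1}
u0 ∈ B0, v0 ∈ B0 → same block
Bisimilar ⇒ trace-equivalent.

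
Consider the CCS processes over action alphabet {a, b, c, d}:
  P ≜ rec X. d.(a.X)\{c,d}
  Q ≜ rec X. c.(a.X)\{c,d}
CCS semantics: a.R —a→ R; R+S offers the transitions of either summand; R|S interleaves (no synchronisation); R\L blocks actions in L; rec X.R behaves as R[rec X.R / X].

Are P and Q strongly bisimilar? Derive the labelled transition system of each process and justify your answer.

Reachable graph of P (3 states):
  p0 = rec X. d.(a.X)\{c,d} | =d=> p1
  p1 = (a.(rec X. d.(a.X)\{c,d}))\{c,d} | =a=> p2
  p2 = (rec X. d.(a.X)\{c,d})\{c,d} | (no moves)
Reachable graph of Q (3 states):
  q0 = rec X. c.(a.X)\{c,d} | =c=> q1
  q1 = (a.(rec X. c.(a.X)\{c,d}))\{c,d} | =a=> q2
  q2 = (rec X. c.(a.X)\{c,d})\{c,d} | (no moves)
Partition-refinement fixed point:
  B0 = {p0}
  B1 = {p1, q1}
  B2 = {p2, q2}
  B3 = {q0}
p0 ∈ B0, q0 ∈ B3 → different blocks

not bisimilar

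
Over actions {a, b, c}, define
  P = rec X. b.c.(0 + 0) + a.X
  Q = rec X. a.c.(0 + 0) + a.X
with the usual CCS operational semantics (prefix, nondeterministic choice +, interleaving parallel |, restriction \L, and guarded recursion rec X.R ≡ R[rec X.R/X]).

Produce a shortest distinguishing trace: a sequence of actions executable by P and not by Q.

b

Reachable graph of P (3 states):
  s0 = rec X. b.c.(0 + 0) + a.X :: ··a··> s0, ··b··> s1
  s1 = c.(0 + 0) :: ··c··> s2
  s2 = 0 + 0 :: (no moves)
Reachable graph of Q (3 states):
  t0 = rec X. a.c.(0 + 0) + a.X :: ··a··> t0, ··a··> t1
  t1 = c.(0 + 0) :: ··c··> t2
  t2 = 0 + 0 :: (no moves)
Executing b from P (initial set {s0}):
  [1] b ⇒ {s1}
  — P admits the full trace.
Executing b from Q (initial set {t0}):
  [1] b ⇒ no successor for Q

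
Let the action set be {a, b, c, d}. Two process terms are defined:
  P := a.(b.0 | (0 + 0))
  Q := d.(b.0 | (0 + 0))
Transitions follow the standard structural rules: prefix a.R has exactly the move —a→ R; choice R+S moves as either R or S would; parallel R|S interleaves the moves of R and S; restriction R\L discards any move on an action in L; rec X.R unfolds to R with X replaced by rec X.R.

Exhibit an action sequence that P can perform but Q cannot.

P's transition system — 3 states:
  p0 = a.(b.0 | (0 + 0)) ⊢ -a-> p1
  p1 = b.0 | (0 + 0) ⊢ -b-> p2
  p2 = 0 | (0 + 0) ⊢ (no moves)
Q's transition system — 3 states:
  q0 = d.(b.0 | (0 + 0)) ⊢ -d-> q1
  q1 = b.0 | (0 + 0) ⊢ -b-> q2
  q2 = 0 | (0 + 0) ⊢ (no moves)
Executing a from P (initial set {p0}):
  [1] a ⇒ {p1}
  ✓ P
Executing a from Q (initial set {q0}):
  [1] a ⇒ ∅  — Q cannot continue

a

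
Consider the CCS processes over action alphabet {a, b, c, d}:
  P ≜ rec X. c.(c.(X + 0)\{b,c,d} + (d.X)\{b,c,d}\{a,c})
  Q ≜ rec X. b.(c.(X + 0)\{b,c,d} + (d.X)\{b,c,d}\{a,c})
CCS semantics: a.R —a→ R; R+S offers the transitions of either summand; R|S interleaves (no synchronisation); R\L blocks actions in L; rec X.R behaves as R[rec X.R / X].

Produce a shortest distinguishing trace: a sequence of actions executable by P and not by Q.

P's transition system — 3 states:
  m0 = rec X. c.(c.(X + 0)\{b,c,d} + (d.X)\{b,c,d}\{a,c}) → ··c··> m1
  m1 = c.((rec X. c.(c.(X + 0)\{b,c,d} + (d.X)\{b,c,d}\{a,c})) + 0)\{b,c,d} + (d.(rec X. c.(c.(X + 0)\{b,c,d} + (d.X)\{b,c,d}\{a,c})))\{b,c,d}\{a,c} → ··c··> m2
  m2 = ((rec X. c.(c.(X + 0)\{b,c,d} + (d.X)\{b,c,d}\{a,c})) + 0)\{b,c,d} → deadlocked
Q's transition system — 3 states:
  n0 = rec X. b.(c.(X + 0)\{b,c,d} + (d.X)\{b,c,d}\{a,c}) → ··b··> n1
  n1 = c.((rec X. b.(c.(X + 0)\{b,c,d} + (d.X)\{b,c,d}\{a,c})) + 0)\{b,c,d} + (d.(rec X. b.(c.(X + 0)\{b,c,d} + (d.X)\{b,c,d}\{a,c})))\{b,c,d}\{a,c} → ··c··> n2
  n2 = ((rec X. b.(c.(X + 0)\{b,c,d} + (d.X)\{b,c,d}\{a,c})) + 0)\{b,c,d} → deadlocked
Run σ = ⟨c⟩ on P: start {m0}
  [1] c ⇒ {m1}
  ✓ P
Run σ = ⟨c⟩ on Q: start {n0}
  [1] c ⇒ ∅ (Q stuck)

c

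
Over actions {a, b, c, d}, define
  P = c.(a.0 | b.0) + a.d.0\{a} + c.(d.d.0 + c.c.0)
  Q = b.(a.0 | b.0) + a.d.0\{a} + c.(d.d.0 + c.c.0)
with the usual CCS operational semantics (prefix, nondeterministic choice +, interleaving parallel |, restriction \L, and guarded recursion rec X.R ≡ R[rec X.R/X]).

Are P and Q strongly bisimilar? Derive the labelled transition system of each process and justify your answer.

Reachable graph of P (11 states):
  p0 = c.(a.0 | b.0) + a.d.0\{a} + c.(d.d.0 + c.c.0) :: --a--▸ p1, --c--▸ p2, --c--▸ p3
  p1 = d.0\{a} :: --d--▸ p4
  p2 = a.0 | b.0 :: --a--▸ p5, --b--▸ p6
  p3 = d.d.0 + c.c.0 :: --c--▸ p7, --d--▸ p8
  p4 = 0\{a} :: deadlocked
  p5 = 0 | b.0 :: --b--▸ p9
  p6 = a.0 | 0 :: --a--▸ p9
  p7 = c.0 :: --c--▸ p10
  p8 = d.0 :: --d--▸ p10
  p9 = 0 | 0 :: deadlocked
  p10 = 0 :: deadlocked
Reachable graph of Q (11 states):
  q0 = b.(a.0 | b.0) + a.d.0\{a} + c.(d.d.0 + c.c.0) :: --a--▸ q1, --b--▸ q2, --c--▸ q3
  q1 = d.0\{a} :: --d--▸ q4
  q2 = a.0 | b.0 :: --a--▸ q5, --b--▸ q6
  q3 = d.d.0 + c.c.0 :: --c--▸ q7, --d--▸ q8
  q4 = 0\{a} :: deadlocked
  q5 = 0 | b.0 :: --b--▸ q9
  q6 = a.0 | 0 :: --a--▸ q9
  q7 = c.0 :: --c--▸ q10
  q8 = d.0 :: --d--▸ q10
  q9 = 0 | 0 :: deadlocked
  q10 = 0 :: deadlocked
Bisimilarity quotient blocks:
  B0 = {p0}
  B1 = {p1, p8, q1, q8}
  B2 = {p10, p4, p9, q10, q4, q9}
  B3 = {p2, q2}
  B4 = {p5, q5}
  B5 = {p6, q6}
  B6 = {p3, q3}
  B7 = {p7, q7}
  B8 = {q0}
p0 ∈ B0, q0 ∈ B8 → different blocks

P ≁ Q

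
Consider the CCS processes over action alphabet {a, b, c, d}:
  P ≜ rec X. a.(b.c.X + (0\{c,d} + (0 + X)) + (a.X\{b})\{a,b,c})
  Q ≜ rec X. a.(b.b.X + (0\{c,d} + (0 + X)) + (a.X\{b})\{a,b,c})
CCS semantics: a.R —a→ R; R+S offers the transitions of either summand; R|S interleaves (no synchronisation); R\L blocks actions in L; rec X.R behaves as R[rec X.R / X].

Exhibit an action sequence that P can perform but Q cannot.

Reachable graph of P (3 states):
  p0 = rec X. a.(b.c.X + (0\{c,d} + (0 + X)) + (a.X\{b})\{a,b,c}) has moves —a→ p1
  p1 = b.c.(rec X. a.(b.c.X + (0\{c,d} + (0 + X)) + (a.X\{b})\{a,b,c})) + (0\{c,d} + (0 + (rec X. a.(b.c.X + (0\{c,d} + (0 + X)) + (a.X\{b})\{a,b,c})))) + (a.(rec X. a.(b.c.X + (0\{c,d} + (0 + X)) + (a.X\{b})\{a,b,c}))\{b})\{a,b,c} has moves —a→ p1, —b→ p2
  p2 = c.(rec X. a.(b.c.X + (0\{c,d} + (0 + X)) + (a.X\{b})\{a,b,c})) has moves —c→ p0
Reachable graph of Q (3 states):
  q0 = rec X. a.(b.b.X + (0\{c,d} + (0 + X)) + (a.X\{b})\{a,b,c}) has moves —a→ q1
  q1 = b.b.(rec X. a.(b.b.X + (0\{c,d} + (0 + X)) + (a.X\{b})\{a,b,c})) + (0\{c,d} + (0 + (rec X. a.(b.b.X + (0\{c,d} + (0 + X)) + (a.X\{b})\{a,b,c})))) + (a.(rec X. a.(b.b.X + (0\{c,d} + (0 + X)) + (a.X\{b})\{a,b,c}))\{b})\{a,b,c} has moves —a→ q1, —b→ q2
  q2 = b.(rec X. a.(b.b.X + (0\{c,d} + (0 + X)) + (a.X\{b})\{a,b,c})) has moves —b→ q0
Trace ⟨abc⟩ through P, begin at {p0}:
  after a @ step 1: {p1}
  after b @ step 2: {p2}
  after c @ step 3: {p0}
  — P admits the full trace.
Trace ⟨abc⟩ through Q, begin at {q0}:
  after a @ step 1: {q1}
  after b @ step 2: {q2}
  after c @ step 3: ∅ (Q stuck)

abc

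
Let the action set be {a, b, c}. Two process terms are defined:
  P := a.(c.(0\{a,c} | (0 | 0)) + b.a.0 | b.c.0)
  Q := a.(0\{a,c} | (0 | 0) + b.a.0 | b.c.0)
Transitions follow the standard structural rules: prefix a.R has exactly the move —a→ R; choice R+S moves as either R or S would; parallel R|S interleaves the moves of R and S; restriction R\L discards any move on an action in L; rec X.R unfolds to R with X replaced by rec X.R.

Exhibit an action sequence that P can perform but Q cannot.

ac

P's transition system — 11 states:
  m0 = a.(c.(0\{a,c} | (0 | 0)) + b.a.0 | b.c.0) has moves -a-> m1
  m1 = c.(0\{a,c} | (0 | 0)) + b.a.0 | b.c.0 has moves -b-> m2, -b-> m3, -c-> m4
  m2 = a.0 | b.c.0 has moves -a-> m5, -b-> m6
  m3 = b.a.0 | c.0 has moves -b-> m6, -c-> m7
  m4 = 0\{a,c} | (0 | 0) has moves ∅
  m5 = 0 | b.c.0 has moves -b-> m8
  m6 = a.0 | c.0 has moves -a-> m8, -c-> m9
  m7 = b.a.0 | 0 has moves -b-> m9
  m8 = 0 | c.0 has moves -c-> m10
  m9 = a.0 | 0 has moves -a-> m10
  m10 = 0 | 0 has moves ∅
Q's transition system — 10 states:
  n0 = a.(0\{a,c} | (0 | 0) + b.a.0 | b.c.0) has moves -a-> n1
  n1 = 0\{a,c} | (0 | 0) + b.a.0 | b.c.0 has moves -b-> n2, -b-> n3
  n2 = a.0 | b.c.0 has moves -a-> n4, -b-> n5
  n3 = b.a.0 | c.0 has moves -b-> n5, -c-> n6
  n4 = 0 | b.c.0 has moves -b-> n7
  n5 = a.0 | c.0 has moves -a-> n7, -c-> n8
  n6 = b.a.0 | 0 has moves -b-> n8
  n7 = 0 | c.0 has moves -c-> n9
  n8 = a.0 | 0 has moves -a-> n9
  n9 = 0 | 0 has moves ∅
Trace ⟨ac⟩ through P, begin at {m0}:
  after a @ step 1: {m1}
  after c @ step 2: {m4}
  P completes σ.
Trace ⟨ac⟩ through Q, begin at {n0}:
  after a @ step 1: {n1}
  after c @ step 2: ∅  — Q cannot continue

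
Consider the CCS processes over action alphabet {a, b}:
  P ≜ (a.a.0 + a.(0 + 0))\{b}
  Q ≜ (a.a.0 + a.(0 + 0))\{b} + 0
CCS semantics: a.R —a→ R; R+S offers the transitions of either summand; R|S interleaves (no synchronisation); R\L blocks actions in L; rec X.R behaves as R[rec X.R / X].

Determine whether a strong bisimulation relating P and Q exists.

YES

Reachable graph of P (4 states):
  m0 = (a.a.0 + a.(0 + 0))\{b} → =a=> m1, =a=> m2
  m1 = (0 + 0)\{b} → stopped
  m2 = (a.0)\{b} → =a=> m3
  m3 = 0\{b} → stopped
Reachable graph of Q (4 states):
  n0 = (a.a.0 + a.(0 + 0))\{b} + 0 → =a=> n1, =a=> n2
  n1 = (0 + 0)\{b} → stopped
  n2 = (a.0)\{b} → =a=> n3
  n3 = 0\{b} → stopped
Partition-refinement fixed point:
  B0 = {m0, n0}
  B1 = {m2, n2}
  B2 = {m1, m3, n1, n3}
m0 ∈ B0, n0 ∈ B0 → same block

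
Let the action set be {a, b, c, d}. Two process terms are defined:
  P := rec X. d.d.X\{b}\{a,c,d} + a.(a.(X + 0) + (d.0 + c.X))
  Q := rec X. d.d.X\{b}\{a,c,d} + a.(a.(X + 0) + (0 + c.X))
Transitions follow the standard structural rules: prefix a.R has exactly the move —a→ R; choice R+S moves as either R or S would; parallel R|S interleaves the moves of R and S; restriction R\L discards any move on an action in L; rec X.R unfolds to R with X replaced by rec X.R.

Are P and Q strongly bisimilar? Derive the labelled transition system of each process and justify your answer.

not bisimilar

P's transition system — 6 states:
  p0 = rec X. d.d.X\{b}\{a,c,d} + a.(a.(X + 0) + (d.0 + c.X)) | -a-> p1, -d-> p2
  p1 = a.((rec X. d.d.X\{b}\{a,c,d} + a.(a.(X + 0) + (d.0 + c.X))) + 0) + (d.0 + c.(rec X. d.d.X\{b}\{a,c,d} + a.(a.(X + 0) + (d.0 + c.X)))) | -a-> p3, -c-> p0, -d-> p4
  p2 = d.(rec X. d.d.X\{b}\{a,c,d} + a.(a.(X + 0) + (d.0 + c.X)))\{b}\{a,c,d} | -d-> p5
  p3 = (rec X. d.d.X\{b}\{a,c,d} + a.(a.(X + 0) + (d.0 + c.X))) + 0 | -a-> p1, -d-> p2
  p4 = 0 | ·
  p5 = (rec X. d.d.X\{b}\{a,c,d} + a.(a.(X + 0) + (d.0 + c.X)))\{b}\{a,c,d} | ·
Q's transition system — 5 states:
  q0 = rec X. d.d.X\{b}\{a,c,d} + a.(a.(X + 0) + (0 + c.X)) | -a-> q1, -d-> q2
  q1 = a.((rec X. d.d.X\{b}\{a,c,d} + a.(a.(X + 0) + (0 + c.X))) + 0) + (0 + c.(rec X. d.d.X\{b}\{a,c,d} + a.(a.(X + 0) + (0 + c.X)))) | -a-> q3, -c-> q0
  q2 = d.(rec X. d.d.X\{b}\{a,c,d} + a.(a.(X + 0) + (0 + c.X)))\{b}\{a,c,d} | -d-> q4
  q3 = (rec X. d.d.X\{b}\{a,c,d} + a.(a.(X + 0) + (0 + c.X))) + 0 | -a-> q1, -d-> q2
  q4 = (rec X. d.d.X\{b}\{a,c,d} + a.(a.(X + 0) + (0 + c.X)))\{b}\{a,c,d} | ·
Bisimilarity quotient blocks:
  B0 = {p0, p3}
  B1 = {p1}
  B2 = {p2, q2}
  B3 = {p4, p5, q4}
  B4 = {q0, q3}
  B5 = {q1}
p0 ∈ B0, q0 ∈ B4 → different blocks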